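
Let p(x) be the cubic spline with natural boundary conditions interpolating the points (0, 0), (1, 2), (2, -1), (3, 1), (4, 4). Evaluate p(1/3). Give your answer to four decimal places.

1.1640

Let m_i = p''(x_i). Step sizes h_i = 1, 1, 1, 1; slopes of the chords Δ_i = (y_(i+1) - y_i)/h_i = 2, -3, 2, 3.
  1·m_0 + 4·m_1 + 1·m_2 = 6(Δ_1 - Δ_0) = -30
  1·m_1 + 4·m_2 + 1·m_3 = 6(Δ_2 - Δ_1) = 30
  1·m_2 + 4·m_3 + 1·m_4 = 6(Δ_3 - Δ_2) = 6
Natural end conditions: m_0 = m_4 = 0.
Solving: m_0 = 0, m_1 = -141/14, m_2 = 72/7, m_3 = -15/14, m_4 = 0.
On [0, 1], p(x) = 0 + 103/28·x + 0·x² - 47/28·x³.
With x = 1/3: p(1/3) = 220/189.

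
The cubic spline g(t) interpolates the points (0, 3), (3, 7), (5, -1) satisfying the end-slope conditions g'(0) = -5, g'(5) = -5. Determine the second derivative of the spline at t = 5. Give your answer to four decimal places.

Write σ_i for g''(x_i). With h_i = 3, 2 and divided differences Δ_i = 4/3, -4, the continuity of g' gives the tridiagonal system
  3·σ_0 + 10·σ_1 + 2·σ_2 = 6(Δ_1 - Δ_0) = -32
Clamped end conditions give two more equations: 2h_0·σ_0 + h_0·σ_1 = 6(Δ_0 - g'(0)) = 38 and h_1·σ_1 + 2h_1·σ_2 = 6(g'(5) - Δ_1) = -6.
Forward elimination and back-substitution give σ_0 = 143/15, σ_1 = -32/5, σ_2 = 17/10.

1.7000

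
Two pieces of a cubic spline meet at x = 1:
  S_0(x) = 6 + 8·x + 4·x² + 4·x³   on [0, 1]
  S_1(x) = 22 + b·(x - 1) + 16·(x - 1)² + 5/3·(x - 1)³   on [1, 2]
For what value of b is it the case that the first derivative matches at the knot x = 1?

28

S_0'(x) = 8 + 8·x + 12·x², so S_0'(1) = 28. On the right, S_1'(1) = b, so b = 28.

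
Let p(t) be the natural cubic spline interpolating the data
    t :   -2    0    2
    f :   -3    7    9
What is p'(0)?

3

Write M_i for p''(x_i). With h_i = 2, 2 and divided differences Δ_i = 5, 1, the continuity of p' gives the tridiagonal system
  2·M_0 + 8·M_1 + 2·M_2 = 6(Δ_1 - Δ_0) = -24
Natural end conditions: M_0 = M_2 = 0.
Forward elimination and back-substitution give M_0 = 0, M_1 = -3, M_2 = 0.
On [0, 2], p'(t) = b_1 + 2c_1·t + 3d_1·t² with b_1 = Δ_1 - h_1(2M_1 + M_2)/6 = 3, c_1 = M_1/2 = -3/2, d_1 = (M_2 - M_1)/(6h_1) = 1/4. So p'(0) = 3.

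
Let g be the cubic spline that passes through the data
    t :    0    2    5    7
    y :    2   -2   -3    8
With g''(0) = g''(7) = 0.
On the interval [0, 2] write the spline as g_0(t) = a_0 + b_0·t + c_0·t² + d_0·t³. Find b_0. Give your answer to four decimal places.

Put σ_i = g'' at the i-th knot. Here h = (2, 3, 2) and Δ = (-2, -1/3, 11/2), so the interior equations h_(i-1)·σ_(i-1) + 2(h_(i-1)+h_i)·σ_i + h_i·σ_(i+1) = 6(Δ_i − Δ_(i-1)) read
  2·σ_0 + 10·σ_1 + 3·σ_2 = 6(Δ_1 - Δ_0) = 10
  3·σ_1 + 10·σ_2 + 2·σ_3 = 6(Δ_2 - Δ_1) = 35
Natural end conditions: σ_0 = σ_3 = 0.
Solving the tridiagonal system: σ_0 = 0, σ_1 = -5/91, σ_2 = 320/91, σ_3 = 0.
On [0, 2], with g_0(t) = a_0 + b_0·t + c_0·t² + d_0·t³: c_0 = σ_0/2 = 0, d_0 = (σ_1 - σ_0)/(6h_0) = -5/1092, b_0 = Δ_0 - h_0(2σ_0 + σ_1)/6 = -541/273.

-1.9817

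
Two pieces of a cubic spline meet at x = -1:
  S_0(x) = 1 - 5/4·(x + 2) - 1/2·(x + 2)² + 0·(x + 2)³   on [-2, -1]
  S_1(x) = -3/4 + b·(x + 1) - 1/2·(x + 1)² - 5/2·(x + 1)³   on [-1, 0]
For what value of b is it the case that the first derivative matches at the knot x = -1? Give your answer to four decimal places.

S_0'(x) = -5/4 - 1·(x + 2) + 0·(x + 2)², so S_0'(-1) = -9/4. On the right, S_1'(-1) = b, so b = -9/4.

-2.2500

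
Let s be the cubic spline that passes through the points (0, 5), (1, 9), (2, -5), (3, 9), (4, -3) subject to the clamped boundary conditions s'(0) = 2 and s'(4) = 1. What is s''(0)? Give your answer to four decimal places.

32.9643

Write M_i for s''(x_i). With h_i = 1, 1, 1, 1 and divided differences Δ_i = 4, -14, 14, -12, the continuity of s' gives the tridiagonal system
  1·M_0 + 4·M_1 + 1·M_2 = 6(Δ_1 - Δ_0) = -108
  1·M_1 + 4·M_2 + 1·M_3 = 6(Δ_2 - Δ_1) = 168
  1·M_2 + 4·M_3 + 1·M_4 = 6(Δ_3 - Δ_2) = -156
Clamped end conditions give two more equations: 2h_0·M_0 + h_0·M_1 = 6(Δ_0 - s'(0)) = 12 and h_3·M_3 + 2h_3·M_4 = 6(s'(4) - Δ_3) = 78.
Solving: M_0 = 923/28, M_1 = -755/14, M_2 = 299/4, M_3 = -1079/14, M_4 = 2171/28.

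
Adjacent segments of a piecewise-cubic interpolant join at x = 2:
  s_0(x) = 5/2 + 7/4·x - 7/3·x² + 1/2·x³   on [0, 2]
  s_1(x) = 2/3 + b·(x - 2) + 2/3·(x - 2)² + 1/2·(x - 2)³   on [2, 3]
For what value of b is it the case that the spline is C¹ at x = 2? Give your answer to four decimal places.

-1.5833

s_0'(x) = 7/4 - 14/3·x + 3/2·x², so s_0'(2) = -19/12. On the right, s_1'(2) = b, so b = -19/12.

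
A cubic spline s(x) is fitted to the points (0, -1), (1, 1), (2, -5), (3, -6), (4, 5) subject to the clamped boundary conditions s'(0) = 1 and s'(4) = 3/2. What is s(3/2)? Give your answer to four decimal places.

-1.2958

Put M_i = s'' at the i-th knot. Here h = (1, 1, 1, 1) and Δ = (2, -6, -1, 11), so the interior equations h_(i-1)·M_(i-1) + 2(h_(i-1)+h_i)·M_i + h_i·M_(i+1) = 6(Δ_i − Δ_(i-1)) read
  1·M_0 + 4·M_1 + 1·M_2 = 6(Δ_1 - Δ_0) = -48
  1·M_1 + 4·M_2 + 1·M_3 = 6(Δ_2 - Δ_1) = 30
  1·M_2 + 4·M_3 + 1·M_4 = 6(Δ_3 - Δ_2) = 72
Clamped end conditions give two more equations: 2h_0·M_0 + h_0·M_1 = 6(Δ_0 - s'(0)) = 6 and h_3·M_3 + 2h_3·M_4 = 6(s'(4) - Δ_3) = -57.
Hence M_0 = 613/56, M_1 = -445/28, M_2 = 37/8, M_3 = 767/28, M_4 = -2363/56.
On [1, 2], s(x) = 1 - 165/112·(x - 1) - 445/56·(x - 1)² + 383/112·(x - 1)³.
With (x - 1) = 1/2: s(3/2) = -1161/896.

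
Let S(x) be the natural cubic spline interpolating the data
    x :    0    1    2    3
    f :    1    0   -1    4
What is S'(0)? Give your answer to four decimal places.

Write σ_i for S''(x_i). With h_i = 1, 1, 1 and divided differences Δ_i = -1, -1, 5, the continuity of S' gives the tridiagonal system
  1·σ_0 + 4·σ_1 + 1·σ_2 = 6(Δ_1 - Δ_0) = 0
  1·σ_1 + 4·σ_2 + 1·σ_3 = 6(Δ_2 - Δ_1) = 36
Natural end conditions: σ_0 = σ_3 = 0.
Solving: σ_0 = 0, σ_1 = -12/5, σ_2 = 48/5, σ_3 = 0.
On [0, 1], S'(x) = b_0 + 2c_0·x + 3d_0·x² with b_0 = Δ_0 - h_0(2σ_0 + σ_1)/6 = -3/5, c_0 = σ_0/2 = 0, d_0 = (σ_1 - σ_0)/(6h_0) = -2/5. So S'(0) = -3/5.

-0.6000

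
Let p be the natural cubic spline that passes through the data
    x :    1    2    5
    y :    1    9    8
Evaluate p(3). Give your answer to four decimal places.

Write σ_i for p''(x_i). With h_i = 1, 3 and divided differences Δ_i = 8, -1/3, the continuity of p' gives the tridiagonal system
  1·σ_0 + 8·σ_1 + 3·σ_2 = 6(Δ_1 - Δ_0) = -50
Natural end conditions: σ_0 = σ_2 = 0.
Hence σ_0 = 0, σ_1 = -25/4, σ_2 = 0.
On [2, 5], p(x) = 9 + 71/12·(x - 2) - 25/8·(x - 2)² + 25/72·(x - 2)³.
With (x - 2) = 1: p(3) = 437/36.

12.1389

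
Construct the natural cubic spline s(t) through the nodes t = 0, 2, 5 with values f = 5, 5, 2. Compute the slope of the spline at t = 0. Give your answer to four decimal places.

Put σ_i = s'' at the i-th knot. Here h = (2, 3) and Δ = (0, -1), so the interior equations h_(i-1)·σ_(i-1) + 2(h_(i-1)+h_i)·σ_i + h_i·σ_(i+1) = 6(Δ_i − Δ_(i-1)) read
  2·σ_0 + 10·σ_1 + 3·σ_2 = 6(Δ_1 - Δ_0) = -6
Natural end conditions: σ_0 = σ_2 = 0.
Hence σ_0 = 0, σ_1 = -3/5, σ_2 = 0.
On [0, 2], s'(t) = b_0 + 2c_0·t + 3d_0·t² with b_0 = Δ_0 - h_0(2σ_0 + σ_1)/6 = 1/5, c_0 = σ_0/2 = 0, d_0 = (σ_1 - σ_0)/(6h_0) = -1/20. So s'(0) = 1/5.

0.2000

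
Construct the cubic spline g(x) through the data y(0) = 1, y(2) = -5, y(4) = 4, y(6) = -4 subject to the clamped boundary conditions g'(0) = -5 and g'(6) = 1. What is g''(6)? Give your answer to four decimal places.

13.5000

With M_i denoting the second derivative at x_i, h_i = 2, 2, 2, and Δ_i = (y_(i+1) − y_i)/h_i = -3, 9/2, -4:
  2·M_0 + 8·M_1 + 2·M_2 = 6(Δ_1 - Δ_0) = 45
  2·M_1 + 8·M_2 + 2·M_3 = 6(Δ_2 - Δ_1) = -51
Clamped end conditions give two more equations: 2h_0·M_0 + h_0·M_1 = 6(Δ_0 - g'(0)) = 12 and h_2·M_2 + 2h_2·M_3 = 6(g'(6) - Δ_2) = 30.
Hence M_0 = -3/2, M_1 = 9, M_2 = -12, M_3 = 27/2.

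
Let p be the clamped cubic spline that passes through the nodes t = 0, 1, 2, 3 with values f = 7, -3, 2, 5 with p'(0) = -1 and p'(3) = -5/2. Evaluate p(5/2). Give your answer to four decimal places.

Let σ_i = p''(x_i). Step sizes h_i = 1, 1, 1; slopes of the chords Δ_i = (y_(i+1) - y_i)/h_i = -10, 5, 3.
  1·σ_0 + 4·σ_1 + 1·σ_2 = 6(Δ_1 - Δ_0) = 90
  1·σ_1 + 4·σ_2 + 1·σ_3 = 6(Δ_2 - Δ_1) = -12
Clamped end conditions give two more equations: 2h_0·σ_0 + h_0·σ_1 = 6(Δ_0 - p'(0)) = -54 and h_2·σ_2 + 2h_2·σ_3 = 6(p'(3) - Δ_2) = -33.
Hence σ_0 = -45, σ_1 = 36, σ_2 = -9, σ_3 = -12.
On [2, 3], p(t) = 2 + 8·(t - 2) - 9/2·(t - 2)² - 1/2·(t - 2)³.
With (t - 2) = 1/2: p(5/2) = 77/16.

4.8125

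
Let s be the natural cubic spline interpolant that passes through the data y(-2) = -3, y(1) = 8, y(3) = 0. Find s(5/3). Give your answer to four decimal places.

Write σ_i for s''(x_i). With h_i = 3, 2 and divided differences Δ_i = 11/3, -4, the continuity of s' gives the tridiagonal system
  3·σ_0 + 10·σ_1 + 2·σ_2 = 6(Δ_1 - Δ_0) = -46
Natural end conditions: σ_0 = σ_2 = 0.
Forward elimination and back-substitution give σ_0 = 0, σ_1 = -23/5, σ_2 = 0.
On [1, 3], s(x) = 8 - 14/15·(x - 1) - 23/10·(x - 1)² + 23/60·(x - 1)³.
With (x - 1) = 2/3: s(5/3) = 524/81.

6.4691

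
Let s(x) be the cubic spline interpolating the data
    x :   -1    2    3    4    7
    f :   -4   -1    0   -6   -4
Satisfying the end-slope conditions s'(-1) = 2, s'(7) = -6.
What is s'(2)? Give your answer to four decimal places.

2.4615

Let M_i = s''(x_i). Step sizes h_i = 3, 1, 1, 3; slopes of the chords Δ_i = (y_(i+1) - y_i)/h_i = 1, 1, -6, 2/3.
  3·M_0 + 8·M_1 + 1·M_2 = 6(Δ_1 - Δ_0) = 0
  1·M_1 + 4·M_2 + 1·M_3 = 6(Δ_2 - Δ_1) = -42
  1·M_2 + 8·M_3 + 3·M_4 = 6(Δ_3 - Δ_2) = 40
Clamped end conditions give two more equations: 2h_0·M_0 + h_0·M_1 = 6(Δ_0 - s'(-1)) = -6 and h_3·M_3 + 2h_3·M_4 = 6(s'(7) - Δ_3) = -40.
Solving the tridiagonal system: M_0 = -30/13, M_1 = 34/13, M_2 = -14, M_3 = 148/13, M_4 = -482/39.
On [2, 3], s'(x) = b_1 + 2c_1·(x - 2) + 3d_1·(x - 2)² with b_1 = Δ_1 - h_1(2M_1 + M_2)/6 = 32/13, c_1 = M_1/2 = 17/13, d_1 = (M_2 - M_1)/(6h_1) = -36/13. So s'(2) = 32/13.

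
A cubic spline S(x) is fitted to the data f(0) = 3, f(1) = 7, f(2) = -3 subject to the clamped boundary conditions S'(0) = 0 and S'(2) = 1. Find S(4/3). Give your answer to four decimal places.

Let M_i = S''(x_i). Step sizes h_i = 1, 1; slopes of the chords Δ_i = (y_(i+1) - y_i)/h_i = 4, -10.
  1·M_0 + 4·M_1 + 1·M_2 = 6(Δ_1 - Δ_0) = -84
Clamped end conditions give two more equations: 2h_0·M_0 + h_0·M_1 = 6(Δ_0 - S'(0)) = 24 and h_1·M_1 + 2h_1·M_2 = 6(S'(2) - Δ_1) = 66.
Forward elimination and back-substitution give M_0 = 67/2, M_1 = -43, M_2 = 109/2.
On [1, 2], S(x) = 7 - 19/4·(x - 1) - 43/2·(x - 1)² + 65/4·(x - 1)³.
With (x - 1) = 1/3: S(4/3) = 98/27.

3.6296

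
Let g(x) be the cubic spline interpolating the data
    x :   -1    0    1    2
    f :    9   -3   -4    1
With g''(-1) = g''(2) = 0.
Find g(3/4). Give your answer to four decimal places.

-4.6281

Let M_i = g''(x_i). Step sizes h_i = 1, 1, 1; slopes of the chords Δ_i = (y_(i+1) - y_i)/h_i = -12, -1, 5.
  1·M_0 + 4·M_1 + 1·M_2 = 6(Δ_1 - Δ_0) = 66
  1·M_1 + 4·M_2 + 1·M_3 = 6(Δ_2 - Δ_1) = 36
Natural end conditions: M_0 = M_3 = 0.
Hence M_0 = 0, M_1 = 76/5, M_2 = 26/5, M_3 = 0.
On [0, 1], g(x) = -3 - 104/15·x + 38/5·x² - 5/3·x³.
With x = 3/4: g(3/4) = -1481/320.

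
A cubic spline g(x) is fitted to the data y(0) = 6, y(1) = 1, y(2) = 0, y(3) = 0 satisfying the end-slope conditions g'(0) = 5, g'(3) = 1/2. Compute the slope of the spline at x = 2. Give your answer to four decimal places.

0.6000

With m_i denoting the second derivative at x_i, h_i = 1, 1, 1, and Δ_i = (y_(i+1) − y_i)/h_i = -5, -1, 0:
  1·m_0 + 4·m_1 + 1·m_2 = 6(Δ_1 - Δ_0) = 24
  1·m_1 + 4·m_2 + 1·m_3 = 6(Δ_2 - Δ_1) = 6
Clamped end conditions give two more equations: 2h_0·m_0 + h_0·m_1 = 6(Δ_0 - g'(0)) = -60 and h_2·m_2 + 2h_2·m_3 = 6(g'(3) - Δ_2) = 3.
Solving the tridiagonal system: m_0 = -191/5, m_1 = 82/5, m_2 = -17/5, m_3 = 16/5.
On [2, 3], g'(x) = b_2 + 2c_2·(x - 2) + 3d_2·(x - 2)² with b_2 = Δ_2 - h_2(2m_2 + m_3)/6 = 3/5, c_2 = m_2/2 = -17/10, d_2 = (m_3 - m_2)/(6h_2) = 11/10. So g'(2) = 3/5.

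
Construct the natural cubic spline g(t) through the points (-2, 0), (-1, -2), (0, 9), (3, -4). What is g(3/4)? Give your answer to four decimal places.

12.8311

With M_i denoting the second derivative at x_i, h_i = 1, 1, 3, and Δ_i = (y_(i+1) − y_i)/h_i = -2, 11, -13/3:
  1·M_0 + 4·M_1 + 1·M_2 = 6(Δ_1 - Δ_0) = 78
  1·M_1 + 8·M_2 + 3·M_3 = 6(Δ_2 - Δ_1) = -92
Natural end conditions: M_0 = M_3 = 0.
Hence M_0 = 0, M_1 = 716/31, M_2 = -446/31, M_3 = 0.
On [0, 3], g(t) = 9 + 935/93·t - 223/31·t² + 223/279·t³.
With t = 3/4: g(3/4) = 25457/1984.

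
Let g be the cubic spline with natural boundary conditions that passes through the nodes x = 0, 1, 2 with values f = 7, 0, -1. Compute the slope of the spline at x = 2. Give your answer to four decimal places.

0.5000

With σ_i denoting the second derivative at x_i, h_i = 1, 1, and Δ_i = (y_(i+1) − y_i)/h_i = -7, -1:
  1·σ_0 + 4·σ_1 + 1·σ_2 = 6(Δ_1 - Δ_0) = 36
Natural end conditions: σ_0 = σ_2 = 0.
Hence σ_0 = 0, σ_1 = 9, σ_2 = 0.
On [1, 2], g'(x) = b_1 + 2c_1·(x - 1) + 3d_1·(x - 1)² with b_1 = Δ_1 - h_1(2σ_1 + σ_2)/6 = -4, c_1 = σ_1/2 = 9/2, d_1 = (σ_2 - σ_1)/(6h_1) = -3/2. So g'(2) = 1/2.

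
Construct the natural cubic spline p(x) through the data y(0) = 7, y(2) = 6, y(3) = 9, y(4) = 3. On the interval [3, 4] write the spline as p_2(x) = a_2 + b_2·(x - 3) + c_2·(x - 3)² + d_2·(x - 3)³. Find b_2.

Write M_i for p''(x_i). With h_i = 2, 1, 1 and divided differences Δ_i = -1/2, 3, -6, the continuity of p' gives the tridiagonal system
  2·M_0 + 6·M_1 + 1·M_2 = 6(Δ_1 - Δ_0) = 21
  1·M_1 + 4·M_2 + 1·M_3 = 6(Δ_2 - Δ_1) = -54
Natural end conditions: M_0 = M_3 = 0.
Solving: M_0 = 0, M_1 = 6, M_2 = -15, M_3 = 0.
On [3, 4], with p_2(x) = a_2 + b_2·(x - 3) + c_2·(x - 3)² + d_2·(x - 3)³: c_2 = M_2/2 = -15/2, d_2 = (M_3 - M_2)/(6h_2) = 5/2, b_2 = Δ_2 - h_2(2M_2 + M_3)/6 = -1.

-1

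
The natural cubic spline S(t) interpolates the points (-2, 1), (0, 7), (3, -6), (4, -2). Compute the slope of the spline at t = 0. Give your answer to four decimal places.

With σ_i denoting the second derivative at x_i, h_i = 2, 3, 1, and Δ_i = (y_(i+1) − y_i)/h_i = 3, -13/3, 4:
  2·σ_0 + 10·σ_1 + 3·σ_2 = 6(Δ_1 - Δ_0) = -44
  3·σ_1 + 8·σ_2 + 1·σ_3 = 6(Δ_2 - Δ_1) = 50
Natural end conditions: σ_0 = σ_3 = 0.
Solving: σ_0 = 0, σ_1 = -502/71, σ_2 = 632/71, σ_3 = 0.
On [0, 3], S'(t) = b_1 + 2c_1·t + 3d_1·t² with b_1 = Δ_1 - h_1(2σ_1 + σ_2)/6 = -365/213, c_1 = σ_1/2 = -251/71, d_1 = (σ_2 - σ_1)/(6h_1) = 63/71. So S'(0) = -365/213.

-1.7136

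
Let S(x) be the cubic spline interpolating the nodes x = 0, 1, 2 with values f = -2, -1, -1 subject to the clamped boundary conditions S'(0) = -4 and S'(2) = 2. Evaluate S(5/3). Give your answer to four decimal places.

-1.2037

Put σ_i = S'' at the i-th knot. Here h = (1, 1) and Δ = (1, 0), so the interior equations h_(i-1)·σ_(i-1) + 2(h_(i-1)+h_i)·σ_i + h_i·σ_(i+1) = 6(Δ_i − Δ_(i-1)) read
  1·σ_0 + 4·σ_1 + 1·σ_2 = 6(Δ_1 - Δ_0) = -6
Clamped end conditions give two more equations: 2h_0·σ_0 + h_0·σ_1 = 6(Δ_0 - S'(0)) = 30 and h_1·σ_1 + 2h_1·σ_2 = 6(S'(2) - Δ_1) = 12.
Forward elimination and back-substitution give σ_0 = 39/2, σ_1 = -9, σ_2 = 21/2.
On [1, 2], S(x) = -1 + 5/4·(x - 1) - 9/2·(x - 1)² + 13/4·(x - 1)³.
With (x - 1) = 2/3: S(5/3) = -65/54.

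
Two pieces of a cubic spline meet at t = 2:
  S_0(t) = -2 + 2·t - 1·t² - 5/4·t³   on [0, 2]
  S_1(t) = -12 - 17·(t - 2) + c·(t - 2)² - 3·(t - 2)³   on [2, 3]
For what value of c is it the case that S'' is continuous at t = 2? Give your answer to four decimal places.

-8.5000

S_0''(t) = -2 - 15/2·t, so S_0''(2) = -17. On the right, S_1''(2) = 2c, so c = -17/2.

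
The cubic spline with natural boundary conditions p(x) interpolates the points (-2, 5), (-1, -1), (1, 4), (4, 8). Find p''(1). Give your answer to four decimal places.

-2.5714

Let M_i = p''(x_i). Step sizes h_i = 1, 2, 3; slopes of the chords Δ_i = (y_(i+1) - y_i)/h_i = -6, 5/2, 4/3.
  1·M_0 + 6·M_1 + 2·M_2 = 6(Δ_1 - Δ_0) = 51
  2·M_1 + 10·M_2 + 3·M_3 = 6(Δ_2 - Δ_1) = -7
Natural end conditions: M_0 = M_3 = 0.
Hence M_0 = 0, M_1 = 131/14, M_2 = -18/7, M_3 = 0.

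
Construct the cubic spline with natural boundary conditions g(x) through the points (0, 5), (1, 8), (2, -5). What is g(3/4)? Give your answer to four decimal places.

Write M_i for g''(x_i). With h_i = 1, 1 and divided differences Δ_i = 3, -13, the continuity of g' gives the tridiagonal system
  1·M_0 + 4·M_1 + 1·M_2 = 6(Δ_1 - Δ_0) = -96
Natural end conditions: M_0 = M_2 = 0.
Solving: M_0 = 0, M_1 = -24, M_2 = 0.
On [0, 1], g(x) = 5 + 7·x + 0·x² - 4·x³.
With x = 3/4: g(3/4) = 137/16.

8.5625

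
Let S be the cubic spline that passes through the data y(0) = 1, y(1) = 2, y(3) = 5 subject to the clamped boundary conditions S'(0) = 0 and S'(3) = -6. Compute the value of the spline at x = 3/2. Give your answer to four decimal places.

3.8047

Write σ_i for S''(x_i). With h_i = 1, 2 and divided differences Δ_i = 1, 3/2, the continuity of S' gives the tridiagonal system
  1·σ_0 + 6·σ_1 + 2·σ_2 = 6(Δ_1 - Δ_0) = 3
Clamped end conditions give two more equations: 2h_0·σ_0 + h_0·σ_1 = 6(Δ_0 - S'(0)) = 6 and h_1·σ_1 + 2h_1·σ_2 = 6(S'(3) - Δ_1) = -45.
Solving the tridiagonal system: σ_0 = 1/2, σ_1 = 5, σ_2 = -55/4.
On [1, 3], S(x) = 2 + 11/4·(x - 1) + 5/2·(x - 1)² - 25/16·(x - 1)³.
With (x - 1) = 1/2: S(3/2) = 487/128.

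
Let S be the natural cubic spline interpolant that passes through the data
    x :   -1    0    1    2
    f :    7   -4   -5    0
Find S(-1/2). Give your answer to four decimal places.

Put M_i = S'' at the i-th knot. Here h = (1, 1, 1) and Δ = (-11, -1, 5), so the interior equations h_(i-1)·M_(i-1) + 2(h_(i-1)+h_i)·M_i + h_i·M_(i+1) = 6(Δ_i − Δ_(i-1)) read
  1·M_0 + 4·M_1 + 1·M_2 = 6(Δ_1 - Δ_0) = 60
  1·M_1 + 4·M_2 + 1·M_3 = 6(Δ_2 - Δ_1) = 36
Natural end conditions: M_0 = M_3 = 0.
Hence M_0 = 0, M_1 = 68/5, M_2 = 28/5, M_3 = 0.
On [-1, 0], S(x) = 7 - 199/15·(x + 1) + 0·(x + 1)² + 34/15·(x + 1)³.
With (x + 1) = 1/2: S(-1/2) = 13/20.

0.6500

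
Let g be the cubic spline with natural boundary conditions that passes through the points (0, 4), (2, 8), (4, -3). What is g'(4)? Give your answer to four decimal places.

Put M_i = g'' at the i-th knot. Here h = (2, 2) and Δ = (2, -11/2), so the interior equations h_(i-1)·M_(i-1) + 2(h_(i-1)+h_i)·M_i + h_i·M_(i+1) = 6(Δ_i − Δ_(i-1)) read
  2·M_0 + 8·M_1 + 2·M_2 = 6(Δ_1 - Δ_0) = -45
Natural end conditions: M_0 = M_2 = 0.
Solving: M_0 = 0, M_1 = -45/8, M_2 = 0.
On [2, 4], g'(x) = b_1 + 2c_1·(x - 2) + 3d_1·(x - 2)² with b_1 = Δ_1 - h_1(2M_1 + M_2)/6 = -7/4, c_1 = M_1/2 = -45/16, d_1 = (M_2 - M_1)/(6h_1) = 15/32. So g'(4) = -59/8.

-7.3750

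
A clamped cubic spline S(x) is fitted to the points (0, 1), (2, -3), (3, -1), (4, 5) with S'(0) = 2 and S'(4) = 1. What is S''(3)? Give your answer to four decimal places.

Let m_i = S''(x_i). Step sizes h_i = 2, 1, 1; slopes of the chords Δ_i = (y_(i+1) - y_i)/h_i = -2, 2, 6.
  2·m_0 + 6·m_1 + 1·m_2 = 6(Δ_1 - Δ_0) = 24
  1·m_1 + 4·m_2 + 1·m_3 = 6(Δ_2 - Δ_1) = 24
Clamped end conditions give two more equations: 2h_0·m_0 + h_0·m_1 = 6(Δ_0 - S'(0)) = -24 and h_2·m_2 + 2h_2·m_3 = 6(S'(4) - Δ_2) = -30.
Solving: m_0 = -95/11, m_1 = 58/11, m_2 = 106/11, m_3 = -218/11.

9.6364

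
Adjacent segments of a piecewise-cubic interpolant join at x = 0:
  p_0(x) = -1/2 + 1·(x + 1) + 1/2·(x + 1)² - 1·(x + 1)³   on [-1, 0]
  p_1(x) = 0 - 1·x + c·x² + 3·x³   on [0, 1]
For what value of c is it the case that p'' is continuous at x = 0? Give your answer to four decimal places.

-2.5000

p_0''(x) = 1 - 6·(x + 1), so p_0''(0) = -5. On the right, p_1''(0) = 2c, so c = -5/2.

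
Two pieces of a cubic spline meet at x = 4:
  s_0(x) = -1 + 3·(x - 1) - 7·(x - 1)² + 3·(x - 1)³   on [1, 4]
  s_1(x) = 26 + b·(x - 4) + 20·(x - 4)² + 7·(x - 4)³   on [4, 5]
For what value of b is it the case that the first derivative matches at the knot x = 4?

42

s_0'(x) = 3 - 14·(x - 1) + 9·(x - 1)², so s_0'(4) = 42. On the right, s_1'(4) = b, so b = 42.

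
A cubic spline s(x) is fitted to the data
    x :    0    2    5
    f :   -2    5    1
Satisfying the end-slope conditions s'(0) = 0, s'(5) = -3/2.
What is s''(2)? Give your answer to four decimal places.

-5.2000

Let m_i = s''(x_i). Step sizes h_i = 2, 3; slopes of the chords Δ_i = (y_(i+1) - y_i)/h_i = 7/2, -4/3.
  2·m_0 + 10·m_1 + 3·m_2 = 6(Δ_1 - Δ_0) = -29
Clamped end conditions give two more equations: 2h_0·m_0 + h_0·m_1 = 6(Δ_0 - s'(0)) = 21 and h_1·m_1 + 2h_1·m_2 = 6(s'(5) - Δ_1) = -1.
Forward elimination and back-substitution give m_0 = 157/20, m_1 = -26/5, m_2 = 73/30.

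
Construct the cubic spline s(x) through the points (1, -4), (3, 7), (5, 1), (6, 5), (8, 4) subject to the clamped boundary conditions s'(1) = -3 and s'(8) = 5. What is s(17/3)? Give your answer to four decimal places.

3.6897

With M_i denoting the second derivative at x_i, h_i = 2, 2, 1, 2, and Δ_i = (y_(i+1) − y_i)/h_i = 11/2, -3, 4, -1/2:
  2·M_0 + 8·M_1 + 2·M_2 = 6(Δ_1 - Δ_0) = -51
  2·M_1 + 6·M_2 + 1·M_3 = 6(Δ_2 - Δ_1) = 42
  1·M_2 + 6·M_3 + 2·M_4 = 6(Δ_3 - Δ_2) = -27
Clamped end conditions give two more equations: 2h_0·M_0 + h_0·M_1 = 6(Δ_0 - s'(1)) = 51 and h_3·M_3 + 2h_3·M_4 = 6(s'(8) - Δ_3) = 33.
Solving: M_0 = 1232/61, M_1 = -1817/122, M_2 = 1693/122, M_3 = -700/61, M_4 = 3413/244.
On [5, 6], s(x) = 1 + 157/122·(x - 5) + 1693/244·(x - 5)² - 1031/244·(x - 5)³.
With (x - 5) = 2/3: s(17/3) = 6077/1647.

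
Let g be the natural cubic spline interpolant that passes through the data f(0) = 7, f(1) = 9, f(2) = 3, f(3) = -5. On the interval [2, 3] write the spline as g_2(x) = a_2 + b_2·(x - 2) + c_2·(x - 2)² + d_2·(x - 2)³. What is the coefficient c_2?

Let m_i = g''(x_i). Step sizes h_i = 1, 1, 1; slopes of the chords Δ_i = (y_(i+1) - y_i)/h_i = 2, -6, -8.
  1·m_0 + 4·m_1 + 1·m_2 = 6(Δ_1 - Δ_0) = -48
  1·m_1 + 4·m_2 + 1·m_3 = 6(Δ_2 - Δ_1) = -12
Natural end conditions: m_0 = m_3 = 0.
Solving: m_0 = 0, m_1 = -12, m_2 = 0, m_3 = 0.
On [2, 3], with g_2(x) = a_2 + b_2·(x - 2) + c_2·(x - 2)² + d_2·(x - 2)³: c_2 = m_2/2 = 0, d_2 = (m_3 - m_2)/(6h_2) = 0, b_2 = Δ_2 - h_2(2m_2 + m_3)/6 = -8.

0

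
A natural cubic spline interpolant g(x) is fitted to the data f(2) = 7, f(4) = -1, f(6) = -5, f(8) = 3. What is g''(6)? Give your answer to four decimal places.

Write M_i for g''(x_i). With h_i = 2, 2, 2 and divided differences Δ_i = -4, -2, 4, the continuity of g' gives the tridiagonal system
  2·M_0 + 8·M_1 + 2·M_2 = 6(Δ_1 - Δ_0) = 12
  2·M_1 + 8·M_2 + 2·M_3 = 6(Δ_2 - Δ_1) = 36
Natural end conditions: M_0 = M_3 = 0.
Hence M_0 = 0, M_1 = 2/5, M_2 = 22/5, M_3 = 0.

4.4000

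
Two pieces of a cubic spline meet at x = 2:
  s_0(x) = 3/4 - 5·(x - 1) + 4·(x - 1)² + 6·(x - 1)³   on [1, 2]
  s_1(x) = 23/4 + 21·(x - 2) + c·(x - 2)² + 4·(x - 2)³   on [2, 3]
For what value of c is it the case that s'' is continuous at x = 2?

s_0''(x) = 8 + 36·(x - 1), so s_0''(2) = 44. On the right, s_1''(2) = 2c, so c = 22.

22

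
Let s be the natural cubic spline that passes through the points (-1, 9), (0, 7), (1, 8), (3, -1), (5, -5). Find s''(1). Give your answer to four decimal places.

Put σ_i = s'' at the i-th knot. Here h = (1, 1, 2, 2) and Δ = (-2, 1, -9/2, -2), so the interior equations h_(i-1)·σ_(i-1) + 2(h_(i-1)+h_i)·σ_i + h_i·σ_(i+1) = 6(Δ_i − Δ_(i-1)) read
  1·σ_0 + 4·σ_1 + 1·σ_2 = 6(Δ_1 - Δ_0) = 18
  1·σ_1 + 6·σ_2 + 2·σ_3 = 6(Δ_2 - Δ_1) = -33
  2·σ_2 + 8·σ_3 + 2·σ_4 = 6(Δ_3 - Δ_2) = 15
Natural end conditions: σ_0 = σ_4 = 0.
Solving: σ_0 = 0, σ_1 = 181/28, σ_2 = -55/7, σ_3 = 215/56, σ_4 = 0.

-7.8571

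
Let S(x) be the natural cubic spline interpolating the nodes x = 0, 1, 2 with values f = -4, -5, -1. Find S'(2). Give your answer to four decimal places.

Let σ_i = S''(x_i). Step sizes h_i = 1, 1; slopes of the chords Δ_i = (y_(i+1) - y_i)/h_i = -1, 4.
  1·σ_0 + 4·σ_1 + 1·σ_2 = 6(Δ_1 - Δ_0) = 30
Natural end conditions: σ_0 = σ_2 = 0.
Solving the tridiagonal system: σ_0 = 0, σ_1 = 15/2, σ_2 = 0.
On [1, 2], S'(x) = b_1 + 2c_1·(x - 1) + 3d_1·(x - 1)² with b_1 = Δ_1 - h_1(2σ_1 + σ_2)/6 = 3/2, c_1 = σ_1/2 = 15/4, d_1 = (σ_2 - σ_1)/(6h_1) = -5/4. So S'(2) = 21/4.

5.2500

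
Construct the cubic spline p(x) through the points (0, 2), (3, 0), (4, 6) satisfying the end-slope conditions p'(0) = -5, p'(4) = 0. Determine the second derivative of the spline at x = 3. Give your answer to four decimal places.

7.5000

Write σ_i for p''(x_i). With h_i = 3, 1 and divided differences Δ_i = -2/3, 6, the continuity of p' gives the tridiagonal system
  3·σ_0 + 8·σ_1 + 1·σ_2 = 6(Δ_1 - Δ_0) = 40
Clamped end conditions give two more equations: 2h_0·σ_0 + h_0·σ_1 = 6(Δ_0 - p'(0)) = 26 and h_1·σ_1 + 2h_1·σ_2 = 6(p'(4) - Δ_1) = -36.
Solving: σ_0 = 7/12, σ_1 = 15/2, σ_2 = -87/4.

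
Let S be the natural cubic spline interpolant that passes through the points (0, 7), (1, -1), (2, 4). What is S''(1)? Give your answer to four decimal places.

19.5000

Put m_i = S'' at the i-th knot. Here h = (1, 1) and Δ = (-8, 5), so the interior equations h_(i-1)·m_(i-1) + 2(h_(i-1)+h_i)·m_i + h_i·m_(i+1) = 6(Δ_i − Δ_(i-1)) read
  1·m_0 + 4·m_1 + 1·m_2 = 6(Δ_1 - Δ_0) = 78
Natural end conditions: m_0 = m_2 = 0.
Solving the tridiagonal system: m_0 = 0, m_1 = 39/2, m_2 = 0.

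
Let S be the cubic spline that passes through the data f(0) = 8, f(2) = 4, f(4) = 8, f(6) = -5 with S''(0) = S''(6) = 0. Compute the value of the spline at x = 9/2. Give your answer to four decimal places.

6.4125

Write M_i for S''(x_i). With h_i = 2, 2, 2 and divided differences Δ_i = -2, 2, -13/2, the continuity of S' gives the tridiagonal system
  2·M_0 + 8·M_1 + 2·M_2 = 6(Δ_1 - Δ_0) = 24
  2·M_1 + 8·M_2 + 2·M_3 = 6(Δ_2 - Δ_1) = -51
Natural end conditions: M_0 = M_3 = 0.
Forward elimination and back-substitution give M_0 = 0, M_1 = 49/10, M_2 = -38/5, M_3 = 0.
On [4, 6], S(x) = 8 - 43/30·(x - 4) - 19/5·(x - 4)² + 19/30·(x - 4)³.
With (x - 4) = 1/2: S(9/2) = 513/80.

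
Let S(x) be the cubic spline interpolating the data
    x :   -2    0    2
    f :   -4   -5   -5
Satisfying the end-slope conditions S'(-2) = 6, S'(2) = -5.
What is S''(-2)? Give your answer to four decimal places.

-12.8750

Put m_i = S'' at the i-th knot. Here h = (2, 2) and Δ = (-1/2, 0), so the interior equations h_(i-1)·m_(i-1) + 2(h_(i-1)+h_i)·m_i + h_i·m_(i+1) = 6(Δ_i − Δ_(i-1)) read
  2·m_0 + 8·m_1 + 2·m_2 = 6(Δ_1 - Δ_0) = 3
Clamped end conditions give two more equations: 2h_0·m_0 + h_0·m_1 = 6(Δ_0 - S'(-2)) = -39 and h_1·m_1 + 2h_1·m_2 = 6(S'(2) - Δ_1) = -30.
Forward elimination and back-substitution give m_0 = -103/8, m_1 = 25/4, m_2 = -85/8.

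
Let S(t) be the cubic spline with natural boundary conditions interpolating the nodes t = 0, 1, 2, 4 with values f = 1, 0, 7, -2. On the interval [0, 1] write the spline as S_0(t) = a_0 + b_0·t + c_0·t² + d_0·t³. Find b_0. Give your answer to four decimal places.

Write M_i for S''(x_i). With h_i = 1, 1, 2 and divided differences Δ_i = -1, 7, -9/2, the continuity of S' gives the tridiagonal system
  1·M_0 + 4·M_1 + 1·M_2 = 6(Δ_1 - Δ_0) = 48
  1·M_1 + 6·M_2 + 2·M_3 = 6(Δ_2 - Δ_1) = -69
Natural end conditions: M_0 = M_3 = 0.
Hence M_0 = 0, M_1 = 357/23, M_2 = -324/23, M_3 = 0.
On [0, 1], with S_0(t) = a_0 + b_0·t + c_0·t² + d_0·t³: c_0 = M_0/2 = 0, d_0 = (M_1 - M_0)/(6h_0) = 119/46, b_0 = Δ_0 - h_0(2M_0 + M_1)/6 = -165/46.

-3.5870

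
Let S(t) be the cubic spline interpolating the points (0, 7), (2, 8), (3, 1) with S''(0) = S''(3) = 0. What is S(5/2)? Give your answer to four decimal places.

Put m_i = S'' at the i-th knot. Here h = (2, 1) and Δ = (1/2, -7), so the interior equations h_(i-1)·m_(i-1) + 2(h_(i-1)+h_i)·m_i + h_i·m_(i+1) = 6(Δ_i − Δ_(i-1)) read
  2·m_0 + 6·m_1 + 1·m_2 = 6(Δ_1 - Δ_0) = -45
Natural end conditions: m_0 = m_2 = 0.
Solving the tridiagonal system: m_0 = 0, m_1 = -15/2, m_2 = 0.
On [2, 3], S(t) = 8 - 9/2·(t - 2) - 15/4·(t - 2)² + 5/4·(t - 2)³.
With (t - 2) = 1/2: S(5/2) = 159/32.

4.9688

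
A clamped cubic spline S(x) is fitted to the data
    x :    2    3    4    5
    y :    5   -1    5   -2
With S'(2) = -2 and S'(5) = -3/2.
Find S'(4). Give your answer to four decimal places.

-0.5333

Let m_i = S''(x_i). Step sizes h_i = 1, 1, 1; slopes of the chords Δ_i = (y_(i+1) - y_i)/h_i = -6, 6, -7.
  1·m_0 + 4·m_1 + 1·m_2 = 6(Δ_1 - Δ_0) = 72
  1·m_1 + 4·m_2 + 1·m_3 = 6(Δ_2 - Δ_1) = -78
Clamped end conditions give two more equations: 2h_0·m_0 + h_0·m_1 = 6(Δ_0 - S'(2)) = -24 and h_2·m_2 + 2h_2·m_3 = 6(S'(5) - Δ_2) = 33.
Forward elimination and back-substitution give m_0 = -439/15, m_1 = 518/15, m_2 = -553/15, m_3 = 524/15.
On [4, 5], S'(x) = b_2 + 2c_2·(x - 4) + 3d_2·(x - 4)² with b_2 = Δ_2 - h_2(2m_2 + m_3)/6 = -8/15, c_2 = m_2/2 = -553/30, d_2 = (m_3 - m_2)/(6h_2) = 359/30. So S'(4) = -8/15.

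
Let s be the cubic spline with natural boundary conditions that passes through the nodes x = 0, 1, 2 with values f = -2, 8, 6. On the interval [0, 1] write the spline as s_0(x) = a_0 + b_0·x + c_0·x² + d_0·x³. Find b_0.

13

Put σ_i = s'' at the i-th knot. Here h = (1, 1) and Δ = (10, -2), so the interior equations h_(i-1)·σ_(i-1) + 2(h_(i-1)+h_i)·σ_i + h_i·σ_(i+1) = 6(Δ_i − Δ_(i-1)) read
  1·σ_0 + 4·σ_1 + 1·σ_2 = 6(Δ_1 - Δ_0) = -72
Natural end conditions: σ_0 = σ_2 = 0.
Hence σ_0 = 0, σ_1 = -18, σ_2 = 0.
On [0, 1], with s_0(x) = a_0 + b_0·x + c_0·x² + d_0·x³: c_0 = σ_0/2 = 0, d_0 = (σ_1 - σ_0)/(6h_0) = -3, b_0 = Δ_0 - h_0(2σ_0 + σ_1)/6 = 13.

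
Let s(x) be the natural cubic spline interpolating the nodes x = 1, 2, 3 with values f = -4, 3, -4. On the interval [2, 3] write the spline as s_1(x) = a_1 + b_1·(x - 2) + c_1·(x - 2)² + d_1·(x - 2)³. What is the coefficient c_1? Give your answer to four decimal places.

With σ_i denoting the second derivative at x_i, h_i = 1, 1, and Δ_i = (y_(i+1) − y_i)/h_i = 7, -7:
  1·σ_0 + 4·σ_1 + 1·σ_2 = 6(Δ_1 - Δ_0) = -84
Natural end conditions: σ_0 = σ_2 = 0.
Forward elimination and back-substitution give σ_0 = 0, σ_1 = -21, σ_2 = 0.
On [2, 3], with s_1(x) = a_1 + b_1·(x - 2) + c_1·(x - 2)² + d_1·(x - 2)³: c_1 = σ_1/2 = -21/2, d_1 = (σ_2 - σ_1)/(6h_1) = 7/2, b_1 = Δ_1 - h_1(2σ_1 + σ_2)/6 = 0.

-10.5000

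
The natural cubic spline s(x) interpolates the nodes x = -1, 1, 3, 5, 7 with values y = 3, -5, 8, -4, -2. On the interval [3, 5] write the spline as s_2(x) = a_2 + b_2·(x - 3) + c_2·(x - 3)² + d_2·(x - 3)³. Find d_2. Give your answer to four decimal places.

Let σ_i = s''(x_i). Step sizes h_i = 2, 2, 2, 2; slopes of the chords Δ_i = (y_(i+1) - y_i)/h_i = -4, 13/2, -6, 1.
  2·σ_0 + 8·σ_1 + 2·σ_2 = 6(Δ_1 - Δ_0) = 63
  2·σ_1 + 8·σ_2 + 2·σ_3 = 6(Δ_2 - Δ_1) = -75
  2·σ_2 + 8·σ_3 + 2·σ_4 = 6(Δ_3 - Δ_2) = 42
Natural end conditions: σ_0 = σ_4 = 0.
Forward elimination and back-substitution give σ_0 = 0, σ_1 = 1287/112, σ_2 = -405/28, σ_3 = 993/112, σ_4 = 0.
On [3, 5], with s_2(x) = a_2 + b_2·(x - 3) + c_2·(x - 3)² + d_2·(x - 3)³: c_2 = σ_2/2 = -405/56, d_2 = (σ_3 - σ_2)/(6h_2) = 871/448, b_2 = Δ_2 - h_2(2σ_2 + σ_3)/6 = 11/16.

1.9442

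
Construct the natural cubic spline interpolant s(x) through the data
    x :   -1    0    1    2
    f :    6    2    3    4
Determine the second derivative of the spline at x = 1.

-2

Let m_i = s''(x_i). Step sizes h_i = 1, 1, 1; slopes of the chords Δ_i = (y_(i+1) - y_i)/h_i = -4, 1, 1.
  1·m_0 + 4·m_1 + 1·m_2 = 6(Δ_1 - Δ_0) = 30
  1·m_1 + 4·m_2 + 1·m_3 = 6(Δ_2 - Δ_1) = 0
Natural end conditions: m_0 = m_3 = 0.
Solving the tridiagonal system: m_0 = 0, m_1 = 8, m_2 = -2, m_3 = 0.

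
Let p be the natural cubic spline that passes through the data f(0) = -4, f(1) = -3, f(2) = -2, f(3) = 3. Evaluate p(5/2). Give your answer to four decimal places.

0.1000

Let M_i = p''(x_i). Step sizes h_i = 1, 1, 1; slopes of the chords Δ_i = (y_(i+1) - y_i)/h_i = 1, 1, 5.
  1·M_0 + 4·M_1 + 1·M_2 = 6(Δ_1 - Δ_0) = 0
  1·M_1 + 4·M_2 + 1·M_3 = 6(Δ_2 - Δ_1) = 24
Natural end conditions: M_0 = M_3 = 0.
Solving: M_0 = 0, M_1 = -8/5, M_2 = 32/5, M_3 = 0.
On [2, 3], p(t) = -2 + 43/15·(t - 2) + 16/5·(t - 2)² - 16/15·(t - 2)³.
With (t - 2) = 1/2: p(5/2) = 1/10.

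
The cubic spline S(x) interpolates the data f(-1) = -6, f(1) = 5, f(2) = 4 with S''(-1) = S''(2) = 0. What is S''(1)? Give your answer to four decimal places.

-6.5000

Put m_i = S'' at the i-th knot. Here h = (2, 1) and Δ = (11/2, -1), so the interior equations h_(i-1)·m_(i-1) + 2(h_(i-1)+h_i)·m_i + h_i·m_(i+1) = 6(Δ_i − Δ_(i-1)) read
  2·m_0 + 6·m_1 + 1·m_2 = 6(Δ_1 - Δ_0) = -39
Natural end conditions: m_0 = m_2 = 0.
Solving the tridiagonal system: m_0 = 0, m_1 = -13/2, m_2 = 0.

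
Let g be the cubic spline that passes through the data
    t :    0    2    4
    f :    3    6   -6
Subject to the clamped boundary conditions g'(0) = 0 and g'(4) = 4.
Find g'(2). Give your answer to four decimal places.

-4.3750

With σ_i denoting the second derivative at x_i, h_i = 2, 2, and Δ_i = (y_(i+1) − y_i)/h_i = 3/2, -6:
  2·σ_0 + 8·σ_1 + 2·σ_2 = 6(Δ_1 - Δ_0) = -45
Clamped end conditions give two more equations: 2h_0·σ_0 + h_0·σ_1 = 6(Δ_0 - g'(0)) = 9 and h_1·σ_1 + 2h_1·σ_2 = 6(g'(4) - Δ_1) = 60.
Hence σ_0 = 71/8, σ_1 = -53/4, σ_2 = 173/8.
On [2, 4], g'(t) = b_1 + 2c_1·(t - 2) + 3d_1·(t - 2)² with b_1 = Δ_1 - h_1(2σ_1 + σ_2)/6 = -35/8, c_1 = σ_1/2 = -53/8, d_1 = (σ_2 - σ_1)/(6h_1) = 93/32. So g'(2) = -35/8.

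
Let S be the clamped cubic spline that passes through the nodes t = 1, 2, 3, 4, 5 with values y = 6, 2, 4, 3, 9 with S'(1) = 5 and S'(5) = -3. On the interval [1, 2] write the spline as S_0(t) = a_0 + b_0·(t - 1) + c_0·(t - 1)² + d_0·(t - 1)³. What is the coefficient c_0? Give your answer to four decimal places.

Let M_i = S''(x_i). Step sizes h_i = 1, 1, 1, 1; slopes of the chords Δ_i = (y_(i+1) - y_i)/h_i = -4, 2, -1, 6.
  1·M_0 + 4·M_1 + 1·M_2 = 6(Δ_1 - Δ_0) = 36
  1·M_1 + 4·M_2 + 1·M_3 = 6(Δ_2 - Δ_1) = -18
  1·M_2 + 4·M_3 + 1·M_4 = 6(Δ_3 - Δ_2) = 42
Clamped end conditions give two more equations: 2h_0·M_0 + h_0·M_1 = 6(Δ_0 - S'(1)) = -54 and h_3·M_3 + 2h_3·M_4 = 6(S'(5) - Δ_3) = -54.
Solving: M_0 = -1073/28, M_1 = 317/14, M_2 = -65/4, M_3 = 341/14, M_4 = -1097/28.
On [1, 2], with S_0(t) = a_0 + b_0·(t - 1) + c_0·(t - 1)² + d_0·(t - 1)³: c_0 = M_0/2 = -1073/56, d_0 = (M_1 - M_0)/(6h_0) = 569/56, b_0 = Δ_0 - h_0(2M_0 + M_1)/6 = 5.

-19.1607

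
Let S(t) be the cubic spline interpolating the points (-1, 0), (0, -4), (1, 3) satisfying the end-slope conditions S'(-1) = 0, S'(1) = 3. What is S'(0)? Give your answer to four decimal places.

1.5000

With M_i denoting the second derivative at x_i, h_i = 1, 1, and Δ_i = (y_(i+1) − y_i)/h_i = -4, 7:
  1·M_0 + 4·M_1 + 1·M_2 = 6(Δ_1 - Δ_0) = 66
Clamped end conditions give two more equations: 2h_0·M_0 + h_0·M_1 = 6(Δ_0 - S'(-1)) = -24 and h_1·M_1 + 2h_1·M_2 = 6(S'(1) - Δ_1) = -24.
Solving the tridiagonal system: M_0 = -27, M_1 = 30, M_2 = -27.
On [0, 1], S'(t) = b_1 + 2c_1·t + 3d_1·t² with b_1 = Δ_1 - h_1(2M_1 + M_2)/6 = 3/2, c_1 = M_1/2 = 15, d_1 = (M_2 - M_1)/(6h_1) = -19/2. So S'(0) = 3/2.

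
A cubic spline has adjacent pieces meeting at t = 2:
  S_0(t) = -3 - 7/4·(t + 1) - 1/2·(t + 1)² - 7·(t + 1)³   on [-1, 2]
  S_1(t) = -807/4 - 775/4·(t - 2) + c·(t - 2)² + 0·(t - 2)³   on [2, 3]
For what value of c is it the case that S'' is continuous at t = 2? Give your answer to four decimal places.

S_0''(t) = -1 - 42·(t + 1), so S_0''(2) = -127. On the right, S_1''(2) = 2c, so c = -127/2.

-63.5000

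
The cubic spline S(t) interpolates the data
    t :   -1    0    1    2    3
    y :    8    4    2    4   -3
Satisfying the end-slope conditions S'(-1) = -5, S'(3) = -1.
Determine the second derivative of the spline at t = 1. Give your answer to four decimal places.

12.2500

Write m_i for S''(x_i). With h_i = 1, 1, 1, 1 and divided differences Δ_i = -4, -2, 2, -7, the continuity of S' gives the tridiagonal system
  1·m_0 + 4·m_1 + 1·m_2 = 6(Δ_1 - Δ_0) = 12
  1·m_1 + 4·m_2 + 1·m_3 = 6(Δ_2 - Δ_1) = 24
  1·m_2 + 4·m_3 + 1·m_4 = 6(Δ_3 - Δ_2) = -54
Clamped end conditions give two more equations: 2h_0·m_0 + h_0·m_1 = 6(Δ_0 - S'(-1)) = 6 and h_3·m_3 + 2h_3·m_4 = 6(S'(3) - Δ_3) = 36.
Forward elimination and back-substitution give m_0 = 97/28, m_1 = -13/14, m_2 = 49/4, m_3 = -337/14, m_4 = 841/28.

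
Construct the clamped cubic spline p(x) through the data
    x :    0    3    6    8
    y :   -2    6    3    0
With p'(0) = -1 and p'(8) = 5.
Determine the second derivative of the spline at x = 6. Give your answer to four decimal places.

-1.6053

Write M_i for p''(x_i). With h_i = 3, 3, 2 and divided differences Δ_i = 8/3, -1, -3/2, the continuity of p' gives the tridiagonal system
  3·M_0 + 12·M_1 + 3·M_2 = 6(Δ_1 - Δ_0) = -22
  3·M_1 + 10·M_2 + 2·M_3 = 6(Δ_2 - Δ_1) = -3
Clamped end conditions give two more equations: 2h_0·M_0 + h_0·M_1 = 6(Δ_0 - p'(0)) = 22 and h_2·M_2 + 2h_2·M_3 = 6(p'(8) - Δ_2) = 39.
Hence M_0 = 571/114, M_1 = -51/19, M_2 = -61/38, M_3 = 401/38.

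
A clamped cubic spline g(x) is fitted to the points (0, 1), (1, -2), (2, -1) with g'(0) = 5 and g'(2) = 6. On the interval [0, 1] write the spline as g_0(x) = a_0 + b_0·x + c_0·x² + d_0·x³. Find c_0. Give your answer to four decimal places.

With σ_i denoting the second derivative at x_i, h_i = 1, 1, and Δ_i = (y_(i+1) − y_i)/h_i = -3, 1:
  1·σ_0 + 4·σ_1 + 1·σ_2 = 6(Δ_1 - Δ_0) = 24
Clamped end conditions give two more equations: 2h_0·σ_0 + h_0·σ_1 = 6(Δ_0 - g'(0)) = -48 and h_1·σ_1 + 2h_1·σ_2 = 6(g'(2) - Δ_1) = 30.
Hence σ_0 = -59/2, σ_1 = 11, σ_2 = 19/2.
On [0, 1], with g_0(x) = a_0 + b_0·x + c_0·x² + d_0·x³: c_0 = σ_0/2 = -59/4, d_0 = (σ_1 - σ_0)/(6h_0) = 27/4, b_0 = Δ_0 - h_0(2σ_0 + σ_1)/6 = 5.

-14.7500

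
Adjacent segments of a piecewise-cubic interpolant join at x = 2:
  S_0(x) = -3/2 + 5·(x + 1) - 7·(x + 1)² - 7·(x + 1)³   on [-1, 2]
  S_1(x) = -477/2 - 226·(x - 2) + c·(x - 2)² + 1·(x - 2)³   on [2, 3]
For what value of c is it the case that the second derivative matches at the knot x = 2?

S_0''(x) = -14 - 42·(x + 1), so S_0''(2) = -140. On the right, S_1''(2) = 2c, so c = -70.

-70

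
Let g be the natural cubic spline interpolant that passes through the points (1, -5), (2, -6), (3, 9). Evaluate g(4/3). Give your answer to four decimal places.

-6.5185

Put M_i = g'' at the i-th knot. Here h = (1, 1) and Δ = (-1, 15), so the interior equations h_(i-1)·M_(i-1) + 2(h_(i-1)+h_i)·M_i + h_i·M_(i+1) = 6(Δ_i − Δ_(i-1)) read
  1·M_0 + 4·M_1 + 1·M_2 = 6(Δ_1 - Δ_0) = 96
Natural end conditions: M_0 = M_2 = 0.
Solving: M_0 = 0, M_1 = 24, M_2 = 0.
On [1, 2], g(x) = -5 - 5·(x - 1) + 0·(x - 1)² + 4·(x - 1)³.
With (x - 1) = 1/3: g(4/3) = -176/27.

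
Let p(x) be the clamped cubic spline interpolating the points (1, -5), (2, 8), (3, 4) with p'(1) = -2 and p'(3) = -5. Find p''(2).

With m_i denoting the second derivative at x_i, h_i = 1, 1, and Δ_i = (y_(i+1) − y_i)/h_i = 13, -4:
  1·m_0 + 4·m_1 + 1·m_2 = 6(Δ_1 - Δ_0) = -102
Clamped end conditions give two more equations: 2h_0·m_0 + h_0·m_1 = 6(Δ_0 - p'(1)) = 90 and h_1·m_1 + 2h_1·m_2 = 6(p'(3) - Δ_1) = -6.
Hence m_0 = 69, m_1 = -48, m_2 = 21.

-48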